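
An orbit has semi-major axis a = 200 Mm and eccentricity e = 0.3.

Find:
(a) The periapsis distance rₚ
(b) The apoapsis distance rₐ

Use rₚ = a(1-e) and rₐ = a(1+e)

Convert to SI: a = 200 Mm = 2e+08 m.
(a) rₚ = a(1 − e) = 2e+08 · (1 − 0.3) = 2e+08 · 0.7 ≈ 1.4e+08 m = 140 Mm.
(b) rₐ = a(1 + e) = 2e+08 · (1 + 0.3) = 2e+08 · 1.3 ≈ 2.6e+08 m = 260 Mm.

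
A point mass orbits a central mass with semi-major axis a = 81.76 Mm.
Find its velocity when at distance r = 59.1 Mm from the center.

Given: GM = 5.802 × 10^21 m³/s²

Convert to SI: a = 81.76 Mm = 8.176e+07 m; r = 59.1 Mm = 5.91e+07 m.
Vis-viva: v = √(GM · (2/r − 1/a)).
2/r − 1/a = 2/5.91e+07 − 1/8.176e+07 = 2.161e-08 m⁻¹.
v = √(5.802e+21 · 2.161e-08) m/s ≈ 1.12e+07 m/s = 1.12e+04 km/s.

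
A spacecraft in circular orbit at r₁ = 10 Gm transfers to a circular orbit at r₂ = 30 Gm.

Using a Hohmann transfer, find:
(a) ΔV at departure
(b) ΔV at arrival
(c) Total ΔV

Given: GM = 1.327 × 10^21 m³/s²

Convert to SI: r₁ = 10 Gm = 1e+10 m; r₂ = 30 Gm = 3e+10 m.
Transfer semi-major axis: a_t = (r₁ + r₂)/2 = (1e+10 + 3e+10)/2 = 2e+10 m.
Circular speeds: v₁ = √(GM/r₁) = 364280 m/s, v₂ = √(GM/r₂) = 210317 m/s.
Transfer speeds (vis-viva v² = GM(2/r − 1/a_t)): v₁ᵗ = 446150 m/s, v₂ᵗ = 148717 m/s.
(a) ΔV₁ = |v₁ᵗ − v₁| ≈ 8.187e+04 m/s = 81.87 km/s.
(b) ΔV₂ = |v₂ − v₂ᵗ| ≈ 6.16e+04 m/s = 61.6 km/s.
(c) ΔV_total = ΔV₁ + ΔV₂ ≈ 1.435e+05 m/s = 143.5 km/s.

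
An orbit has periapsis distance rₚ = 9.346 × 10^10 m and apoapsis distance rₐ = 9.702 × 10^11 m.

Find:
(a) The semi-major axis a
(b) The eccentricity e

(a) a = (rₚ + rₐ) / 2 = (9.346e+10 + 9.702e+11) / 2 ≈ 5.318e+11 m = 5.318 × 10^11 m.
(b) e = (rₐ − rₚ) / (rₐ + rₚ) = (9.702e+11 − 9.346e+10) / (9.702e+11 + 9.346e+10) ≈ 0.8243.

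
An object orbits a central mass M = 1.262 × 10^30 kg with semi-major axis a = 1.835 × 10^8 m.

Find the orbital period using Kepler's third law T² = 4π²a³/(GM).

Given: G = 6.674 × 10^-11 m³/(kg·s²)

GM = G · M = 6.674e-11 · 1.262e+30 = 8.42259e+19 m³/s².
Kepler's third law: T = 2π √(a³ / GM).
Substituting a = 1.835e+08 m and GM = 8.42259e+19 m³/s²:
T = 2π √((1.835e+08)³ / 8.42259e+19) s
T ≈ 1702 s = 28.36 minutes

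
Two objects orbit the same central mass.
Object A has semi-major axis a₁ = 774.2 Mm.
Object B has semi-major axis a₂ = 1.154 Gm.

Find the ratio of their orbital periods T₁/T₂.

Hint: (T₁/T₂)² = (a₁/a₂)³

Convert to SI: a₁ = 774.2 Mm = 7.742e+08 m; a₂ = 1.154 Gm = 1.154e+09 m.
From Kepler's third law, (T₁/T₂)² = (a₁/a₂)³, so T₁/T₂ = (a₁/a₂)^(3/2).
a₁/a₂ = 7.742e+08 / 1.154e+09 = 0.670884.
T₁/T₂ = (0.670884)^(3/2) ≈ 0.5495.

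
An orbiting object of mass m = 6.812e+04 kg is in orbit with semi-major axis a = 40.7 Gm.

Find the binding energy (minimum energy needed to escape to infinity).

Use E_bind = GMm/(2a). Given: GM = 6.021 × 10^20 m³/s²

Convert to SI: a = 40.7 Gm = 4.07e+10 m.
Total orbital energy is E = −GMm/(2a); binding energy is E_bind = −E = GMm/(2a).
E_bind = 6.021e+20 · 6.812e+04 / (2 · 4.07e+10) J ≈ 5.039e+14 J = 503.9 TJ.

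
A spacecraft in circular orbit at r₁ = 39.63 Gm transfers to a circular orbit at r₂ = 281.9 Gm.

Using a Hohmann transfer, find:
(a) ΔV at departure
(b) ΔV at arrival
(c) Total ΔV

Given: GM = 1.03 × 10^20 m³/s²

Convert to SI: r₁ = 39.63 Gm = 3.963e+10 m; r₂ = 281.9 Gm = 2.819e+11 m.
Transfer semi-major axis: a_t = (r₁ + r₂)/2 = (3.963e+10 + 2.819e+11)/2 = 1.60765e+11 m.
Circular speeds: v₁ = √(GM/r₁) = 50980.8 m/s, v₂ = √(GM/r₂) = 19114.9 m/s.
Transfer speeds (vis-viva v² = GM(2/r − 1/a_t)): v₁ᵗ = 67508.5 m/s, v₂ᵗ = 9490.46 m/s.
(a) ΔV₁ = |v₁ᵗ − v₁| ≈ 1.653e+04 m/s = 16.53 km/s.
(b) ΔV₂ = |v₂ − v₂ᵗ| ≈ 9624 m/s = 9.624 km/s.
(c) ΔV_total = ΔV₁ + ΔV₂ ≈ 2.615e+04 m/s = 26.15 km/s.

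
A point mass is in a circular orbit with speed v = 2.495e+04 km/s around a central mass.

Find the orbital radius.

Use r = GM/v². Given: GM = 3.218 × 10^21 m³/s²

Convert to SI: v = 2.495e+04 km/s = 2.495e+07 m/s.
For a circular orbit, v² = GM / r, so r = GM / v².
r = 3.218e+21 / (2.495e+07)² m ≈ 5.169e+06 m = 5.169 Mm.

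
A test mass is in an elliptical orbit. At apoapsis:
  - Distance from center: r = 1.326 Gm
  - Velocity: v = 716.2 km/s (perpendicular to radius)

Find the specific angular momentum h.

Convert to SI: r = 1.326 Gm = 1.326e+09 m; v = 716.2 km/s = 716200 m/s.
With v perpendicular to r, h = r · v.
h = 1.326e+09 · 716200 m²/s ≈ 9.497e+14 m²/s.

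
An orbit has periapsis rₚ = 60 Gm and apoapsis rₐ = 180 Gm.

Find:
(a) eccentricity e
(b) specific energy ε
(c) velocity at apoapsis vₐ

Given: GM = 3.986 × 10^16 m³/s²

Convert to SI: rₚ = 60 Gm = 6e+10 m; rₐ = 180 Gm = 1.8e+11 m.
(a) e = (rₐ − rₚ)/(rₐ + rₚ) = (1.8e+11 − 6e+10)/(1.8e+11 + 6e+10) ≈ 0.5
(b) With a = (rₚ + rₐ)/2 = 1.2e+11 m, ε = −GM/(2a) = −3.986e+16/(2 · 1.2e+11) J/kg ≈ -1.661e+05 J/kg
(c) With a = (rₚ + rₐ)/2 = 1.2e+11 m, vₐ = √(GM (2/rₐ − 1/a)) = √(3.986e+16 · (2/1.8e+11 − 1/1.2e+11)) m/s ≈ 332.7 m/s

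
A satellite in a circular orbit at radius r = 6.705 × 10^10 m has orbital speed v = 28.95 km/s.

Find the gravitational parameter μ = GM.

Convert to SI: v = 28.95 km/s = 28950 m/s.
For a circular orbit v² = GM/r, so GM = v² · r.
GM = (28950)² · 6.705e+10 m³/s² ≈ 5.619e+19 m³/s² = 5.619 × 10^19 m³/s².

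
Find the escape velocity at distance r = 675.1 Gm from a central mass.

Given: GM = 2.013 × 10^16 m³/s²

Convert to SI: r = 675.1 Gm = 6.751e+11 m.
Escape velocity comes from setting total energy to zero: ½v² − GM/r = 0 ⇒ v_esc = √(2GM / r).
v_esc = √(2 · 2.013e+16 / 6.751e+11) m/s ≈ 244.2 m/s = 244.2 m/s.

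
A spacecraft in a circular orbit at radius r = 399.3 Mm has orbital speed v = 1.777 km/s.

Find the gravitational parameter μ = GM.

Convert to SI: r = 399.3 Mm = 3.993e+08 m; v = 1.777 km/s = 1777 m/s.
For a circular orbit v² = GM/r, so GM = v² · r.
GM = (1777)² · 3.993e+08 m³/s² ≈ 1.261e+15 m³/s² = 1.261 × 10^15 m³/s².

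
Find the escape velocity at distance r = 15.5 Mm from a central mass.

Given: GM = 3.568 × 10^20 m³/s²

Convert to SI: r = 15.5 Mm = 1.55e+07 m.
Escape velocity comes from setting total energy to zero: ½v² − GM/r = 0 ⇒ v_esc = √(2GM / r).
v_esc = √(2 · 3.568e+20 / 1.55e+07) m/s ≈ 6.785e+06 m/s = 6785 km/s.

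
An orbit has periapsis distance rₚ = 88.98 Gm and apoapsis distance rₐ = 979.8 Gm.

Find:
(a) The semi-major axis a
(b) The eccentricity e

Convert to SI: rₚ = 88.98 Gm = 8.898e+10 m; rₐ = 979.8 Gm = 9.798e+11 m.
(a) a = (rₚ + rₐ) / 2 = (8.898e+10 + 9.798e+11) / 2 ≈ 5.344e+11 m = 534.4 Gm.
(b) e = (rₐ − rₚ) / (rₐ + rₚ) = (9.798e+11 − 8.898e+10) / (9.798e+11 + 8.898e+10) ≈ 0.8335.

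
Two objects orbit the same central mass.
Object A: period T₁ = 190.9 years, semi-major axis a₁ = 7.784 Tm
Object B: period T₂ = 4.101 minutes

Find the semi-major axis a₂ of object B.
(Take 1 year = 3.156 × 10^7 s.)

Convert to SI: T₁ = 190.9 years = 6.0248e+09 s; a₁ = 7.784 Tm = 7.784e+12 m; T₂ = 4.101 minutes = 246.06 s.
Kepler's third law: (T₁/T₂)² = (a₁/a₂)³ ⇒ a₂ = a₁ · (T₂/T₁)^(2/3).
T₂/T₁ = 246.06 / 6.0248e+09 = 4.08412e-08.
a₂ = 7.784e+12 · (4.08412e-08)^(2/3) m ≈ 9.231e+07 m = 92.31 Mm.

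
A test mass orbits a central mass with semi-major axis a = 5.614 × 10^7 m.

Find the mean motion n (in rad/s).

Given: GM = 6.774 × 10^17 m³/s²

n = √(GM / a³).
n = √(6.774e+17 / (5.614e+07)³) rad/s ≈ 0.001957 rad/s.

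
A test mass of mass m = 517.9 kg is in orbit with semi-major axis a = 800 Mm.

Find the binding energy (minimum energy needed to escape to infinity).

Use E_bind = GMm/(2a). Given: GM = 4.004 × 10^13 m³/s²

Convert to SI: a = 800 Mm = 8e+08 m.
Total orbital energy is E = −GMm/(2a); binding energy is E_bind = −E = GMm/(2a).
E_bind = 4.004e+13 · 517.9 / (2 · 8e+08) J ≈ 1.296e+07 J = 12.96 MJ.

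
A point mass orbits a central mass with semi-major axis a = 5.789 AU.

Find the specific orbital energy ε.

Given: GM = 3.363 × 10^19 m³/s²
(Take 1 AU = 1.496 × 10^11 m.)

Convert to SI: a = 5.789 AU = 8.66034e+11 m.
ε = −GM / (2a).
ε = −3.363e+19 / (2 · 8.66034e+11) J/kg ≈ -1.942e+07 J/kg = -19.42 MJ/kg.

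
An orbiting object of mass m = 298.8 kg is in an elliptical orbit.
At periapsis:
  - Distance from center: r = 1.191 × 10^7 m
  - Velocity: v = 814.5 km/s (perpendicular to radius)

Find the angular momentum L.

Convert to SI: v = 814.5 km/s = 814500 m/s.
Since v is perpendicular to r, L = m · v · r.
L = 298.8 · 814500 · 1.191e+07 kg·m²/s ≈ 2.899e+15 kg·m²/s.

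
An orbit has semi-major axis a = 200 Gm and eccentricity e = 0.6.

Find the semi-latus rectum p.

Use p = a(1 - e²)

Convert to SI: a = 200 Gm = 2e+11 m.
p = a (1 − e²).
p = 2e+11 · (1 − (0.6)²) = 2e+11 · 0.64 ≈ 1.28e+11 m = 128 Gm.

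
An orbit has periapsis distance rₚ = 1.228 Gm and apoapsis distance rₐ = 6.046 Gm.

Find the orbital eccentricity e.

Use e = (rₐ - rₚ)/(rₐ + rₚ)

Convert to SI: rₚ = 1.228 Gm = 1.228e+09 m; rₐ = 6.046 Gm = 6.046e+09 m.
e = (rₐ − rₚ) / (rₐ + rₚ).
e = (6.046e+09 − 1.228e+09) / (6.046e+09 + 1.228e+09) = 4.818e+09 / 7.274e+09 ≈ 0.6624.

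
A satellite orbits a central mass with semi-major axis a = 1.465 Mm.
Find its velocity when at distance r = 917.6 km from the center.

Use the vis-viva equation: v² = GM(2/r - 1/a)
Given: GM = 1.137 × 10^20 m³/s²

Convert to SI: a = 1.465 Mm = 1.465e+06 m; r = 917.6 km = 917600 m.
Vis-viva: v = √(GM · (2/r − 1/a)).
2/r − 1/a = 2/917600 − 1/1.465e+06 = 1.49701e-06 m⁻¹.
v = √(1.137e+20 · 1.49701e-06) m/s ≈ 1.305e+07 m/s = 1.305e+04 km/s.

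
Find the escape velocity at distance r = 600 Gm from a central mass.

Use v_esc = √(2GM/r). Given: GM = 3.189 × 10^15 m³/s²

Convert to SI: r = 600 Gm = 6e+11 m.
Escape velocity comes from setting total energy to zero: ½v² − GM/r = 0 ⇒ v_esc = √(2GM / r).
v_esc = √(2 · 3.189e+15 / 6e+11) m/s ≈ 103.1 m/s = 103.1 m/s.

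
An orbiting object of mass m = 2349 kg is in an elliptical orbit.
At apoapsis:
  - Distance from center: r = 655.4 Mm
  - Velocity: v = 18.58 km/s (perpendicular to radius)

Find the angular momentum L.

Convert to SI: r = 655.4 Mm = 6.554e+08 m; v = 18.58 km/s = 18580 m/s.
Since v is perpendicular to r, L = m · v · r.
L = 2349 · 18580 · 6.554e+08 kg·m²/s ≈ 2.86e+16 kg·m²/s.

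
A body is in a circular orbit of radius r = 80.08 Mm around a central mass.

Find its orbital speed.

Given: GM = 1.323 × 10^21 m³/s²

Convert to SI: r = 80.08 Mm = 8.008e+07 m.
For a circular orbit, gravity supplies the centripetal force, so v = √(GM / r).
v = √(1.323e+21 / 8.008e+07) m/s ≈ 4.065e+06 m/s = 4065 km/s.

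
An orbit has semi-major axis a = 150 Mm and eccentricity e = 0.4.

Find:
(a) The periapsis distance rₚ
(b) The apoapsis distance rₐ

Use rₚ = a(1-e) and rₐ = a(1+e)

Convert to SI: a = 150 Mm = 1.5e+08 m.
(a) rₚ = a(1 − e) = 1.5e+08 · (1 − 0.4) = 1.5e+08 · 0.6 ≈ 9e+07 m = 90 Mm.
(b) rₐ = a(1 + e) = 1.5e+08 · (1 + 0.4) = 1.5e+08 · 1.4 ≈ 2.1e+08 m = 210 Mm.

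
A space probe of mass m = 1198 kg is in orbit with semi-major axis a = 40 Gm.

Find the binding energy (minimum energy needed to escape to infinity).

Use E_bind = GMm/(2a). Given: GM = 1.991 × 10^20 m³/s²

Convert to SI: a = 40 Gm = 4e+10 m.
Total orbital energy is E = −GMm/(2a); binding energy is E_bind = −E = GMm/(2a).
E_bind = 1.991e+20 · 1198 / (2 · 4e+10) J ≈ 2.982e+12 J = 2.982 TJ.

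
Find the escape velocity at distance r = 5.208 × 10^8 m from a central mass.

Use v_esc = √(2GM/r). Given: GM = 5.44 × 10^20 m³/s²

Escape velocity comes from setting total energy to zero: ½v² − GM/r = 0 ⇒ v_esc = √(2GM / r).
v_esc = √(2 · 5.44e+20 / 5.208e+08) m/s ≈ 1.445e+06 m/s = 1445 km/s.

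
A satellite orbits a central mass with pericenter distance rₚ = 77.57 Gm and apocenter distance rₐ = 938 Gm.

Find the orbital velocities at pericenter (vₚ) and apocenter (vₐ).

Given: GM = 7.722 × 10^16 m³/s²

Convert to SI: rₚ = 77.57 Gm = 7.757e+10 m; rₐ = 938 Gm = 9.38e+11 m.
Use the vis-viva equation v² = GM(2/r − 1/a) with a = (rₚ + rₐ)/2 = (7.757e+10 + 9.38e+11)/2 = 5.07785e+11 m.
vₚ = √(GM · (2/rₚ − 1/a)) = √(7.722e+16 · (2/7.757e+10 − 1/5.07785e+11)) m/s ≈ 1356 m/s = 1.356 km/s.
vₐ = √(GM · (2/rₐ − 1/a)) = √(7.722e+16 · (2/9.38e+11 − 1/5.07785e+11)) m/s ≈ 112.1 m/s = 112.1 m/s.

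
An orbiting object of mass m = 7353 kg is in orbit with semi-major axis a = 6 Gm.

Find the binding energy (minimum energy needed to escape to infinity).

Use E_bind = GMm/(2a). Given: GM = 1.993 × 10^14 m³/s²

Convert to SI: a = 6 Gm = 6e+09 m.
Total orbital energy is E = −GMm/(2a); binding energy is E_bind = −E = GMm/(2a).
E_bind = 1.993e+14 · 7353 / (2 · 6e+09) J ≈ 1.221e+08 J = 122.1 MJ.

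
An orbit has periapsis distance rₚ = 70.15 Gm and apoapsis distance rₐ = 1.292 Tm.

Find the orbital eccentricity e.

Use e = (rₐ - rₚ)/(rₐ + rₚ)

Convert to SI: rₚ = 70.15 Gm = 7.015e+10 m; rₐ = 1.292 Tm = 1.292e+12 m.
e = (rₐ − rₚ) / (rₐ + rₚ).
e = (1.292e+12 − 7.015e+10) / (1.292e+12 + 7.015e+10) = 1.22185e+12 / 1.36215e+12 ≈ 0.897.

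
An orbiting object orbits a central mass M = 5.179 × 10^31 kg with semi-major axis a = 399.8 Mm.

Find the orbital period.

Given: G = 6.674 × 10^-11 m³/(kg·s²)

Convert to SI: a = 399.8 Mm = 3.998e+08 m.
GM = G · M = 6.674e-11 · 5.179e+31 = 3.45646e+21 m³/s².
Kepler's third law: T = 2π √(a³ / GM).
Substituting a = 3.998e+08 m and GM = 3.45646e+21 m³/s²:
T = 2π √((3.998e+08)³ / 3.45646e+21) s
T ≈ 854.3 s = 14.24 minutes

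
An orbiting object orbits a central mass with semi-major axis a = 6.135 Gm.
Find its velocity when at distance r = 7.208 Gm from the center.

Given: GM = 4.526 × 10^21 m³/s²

Convert to SI: a = 6.135 Gm = 6.135e+09 m; r = 7.208 Gm = 7.208e+09 m.
Vis-viva: v = √(GM · (2/r − 1/a)).
2/r − 1/a = 2/7.208e+09 − 1/6.135e+09 = 1.1447e-10 m⁻¹.
v = √(4.526e+21 · 1.1447e-10) m/s ≈ 7.198e+05 m/s = 719.8 km/s.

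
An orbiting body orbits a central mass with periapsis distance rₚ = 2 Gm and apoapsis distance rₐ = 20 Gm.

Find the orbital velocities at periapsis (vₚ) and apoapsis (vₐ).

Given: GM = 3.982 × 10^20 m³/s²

Convert to SI: rₚ = 2 Gm = 2e+09 m; rₐ = 20 Gm = 2e+10 m.
Use the vis-viva equation v² = GM(2/r − 1/a) with a = (rₚ + rₐ)/2 = (2e+09 + 2e+10)/2 = 1.1e+10 m.
vₚ = √(GM · (2/rₚ − 1/a)) = √(3.982e+20 · (2/2e+09 − 1/1.1e+10)) m/s ≈ 6.017e+05 m/s = 601.7 km/s.
vₐ = √(GM · (2/rₐ − 1/a)) = √(3.982e+20 · (2/2e+10 − 1/1.1e+10)) m/s ≈ 6.017e+04 m/s = 60.17 km/s.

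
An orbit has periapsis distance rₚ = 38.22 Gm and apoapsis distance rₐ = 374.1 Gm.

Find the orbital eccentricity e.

Convert to SI: rₚ = 38.22 Gm = 3.822e+10 m; rₐ = 374.1 Gm = 3.741e+11 m.
e = (rₐ − rₚ) / (rₐ + rₚ).
e = (3.741e+11 − 3.822e+10) / (3.741e+11 + 3.822e+10) = 3.3588e+11 / 4.1232e+11 ≈ 0.8146.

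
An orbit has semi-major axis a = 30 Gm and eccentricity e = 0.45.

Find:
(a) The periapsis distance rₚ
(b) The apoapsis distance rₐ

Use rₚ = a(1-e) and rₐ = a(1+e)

Convert to SI: a = 30 Gm = 3e+10 m.
(a) rₚ = a(1 − e) = 3e+10 · (1 − 0.45) = 3e+10 · 0.55 ≈ 1.65e+10 m = 16.5 Gm.
(b) rₐ = a(1 + e) = 3e+10 · (1 + 0.45) = 3e+10 · 1.45 ≈ 4.35e+10 m = 43.5 Gm.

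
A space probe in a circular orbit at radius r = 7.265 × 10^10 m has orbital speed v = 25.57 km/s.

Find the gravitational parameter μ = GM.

Convert to SI: v = 25.57 km/s = 25570 m/s.
For a circular orbit v² = GM/r, so GM = v² · r.
GM = (25570)² · 7.265e+10 m³/s² ≈ 4.75e+19 m³/s² = 4.75 × 10^19 m³/s².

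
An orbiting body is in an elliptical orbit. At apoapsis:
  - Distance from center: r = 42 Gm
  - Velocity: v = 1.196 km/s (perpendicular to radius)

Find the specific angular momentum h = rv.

Convert to SI: r = 42 Gm = 4.2e+10 m; v = 1.196 km/s = 1196 m/s.
With v perpendicular to r, h = r · v.
h = 4.2e+10 · 1196 m²/s ≈ 5.023e+13 m²/s.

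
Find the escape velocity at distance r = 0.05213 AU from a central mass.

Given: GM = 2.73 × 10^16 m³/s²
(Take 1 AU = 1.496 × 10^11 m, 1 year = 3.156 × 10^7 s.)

Convert to SI: r = 0.05213 AU = 7.79865e+09 m.
Escape velocity comes from setting total energy to zero: ½v² − GM/r = 0 ⇒ v_esc = √(2GM / r).
v_esc = √(2 · 2.73e+16 / 7.79865e+09) m/s ≈ 2646 m/s = 0.5582 AU/year.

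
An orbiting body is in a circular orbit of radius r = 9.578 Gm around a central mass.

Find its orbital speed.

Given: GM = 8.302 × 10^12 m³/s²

Convert to SI: r = 9.578 Gm = 9.578e+09 m.
For a circular orbit, gravity supplies the centripetal force, so v = √(GM / r).
v = √(8.302e+12 / 9.578e+09) m/s ≈ 29.44 m/s = 29.44 m/s.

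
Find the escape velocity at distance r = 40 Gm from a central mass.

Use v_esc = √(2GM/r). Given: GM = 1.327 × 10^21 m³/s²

Convert to SI: r = 40 Gm = 4e+10 m.
Escape velocity comes from setting total energy to zero: ½v² − GM/r = 0 ⇒ v_esc = √(2GM / r).
v_esc = √(2 · 1.327e+21 / 4e+10) m/s ≈ 2.576e+05 m/s = 257.6 km/s.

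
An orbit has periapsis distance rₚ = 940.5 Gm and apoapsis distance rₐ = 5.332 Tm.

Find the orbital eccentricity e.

Convert to SI: rₚ = 940.5 Gm = 9.405e+11 m; rₐ = 5.332 Tm = 5.332e+12 m.
e = (rₐ − rₚ) / (rₐ + rₚ).
e = (5.332e+12 − 9.405e+11) / (5.332e+12 + 9.405e+11) = 4.3915e+12 / 6.2725e+12 ≈ 0.7001.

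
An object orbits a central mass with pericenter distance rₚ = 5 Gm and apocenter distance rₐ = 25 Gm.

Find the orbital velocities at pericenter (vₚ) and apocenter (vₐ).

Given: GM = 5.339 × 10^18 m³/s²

Convert to SI: rₚ = 5 Gm = 5e+09 m; rₐ = 25 Gm = 2.5e+10 m.
Use the vis-viva equation v² = GM(2/r − 1/a) with a = (rₚ + rₐ)/2 = (5e+09 + 2.5e+10)/2 = 1.5e+10 m.
vₚ = √(GM · (2/rₚ − 1/a)) = √(5.339e+18 · (2/5e+09 − 1/1.5e+10)) m/s ≈ 4.219e+04 m/s = 42.19 km/s.
vₐ = √(GM · (2/rₐ − 1/a)) = √(5.339e+18 · (2/2.5e+10 − 1/1.5e+10)) m/s ≈ 8437 m/s = 8.437 km/s.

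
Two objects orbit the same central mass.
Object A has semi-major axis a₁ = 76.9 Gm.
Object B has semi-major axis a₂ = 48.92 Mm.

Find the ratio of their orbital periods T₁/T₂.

Convert to SI: a₁ = 76.9 Gm = 7.69e+10 m; a₂ = 48.92 Mm = 4.892e+07 m.
From Kepler's third law, (T₁/T₂)² = (a₁/a₂)³, so T₁/T₂ = (a₁/a₂)^(3/2).
a₁/a₂ = 7.69e+10 / 4.892e+07 = 1571.95.
T₁/T₂ = (1571.95)^(3/2) ≈ 6.232e+04.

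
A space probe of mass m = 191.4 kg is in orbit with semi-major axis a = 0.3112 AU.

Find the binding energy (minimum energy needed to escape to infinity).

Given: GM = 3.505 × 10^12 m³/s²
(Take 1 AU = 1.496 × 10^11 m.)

Convert to SI: a = 0.3112 AU = 4.65555e+10 m.
Total orbital energy is E = −GMm/(2a); binding energy is E_bind = −E = GMm/(2a).
E_bind = 3.505e+12 · 191.4 / (2 · 4.65555e+10) J ≈ 7205 J = 7.205 kJ.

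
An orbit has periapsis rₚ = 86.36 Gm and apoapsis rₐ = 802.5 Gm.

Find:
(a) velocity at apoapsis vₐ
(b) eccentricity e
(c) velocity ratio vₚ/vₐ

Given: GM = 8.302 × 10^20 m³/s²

Convert to SI: rₚ = 86.36 Gm = 8.636e+10 m; rₐ = 802.5 Gm = 8.025e+11 m.
(a) With a = (rₚ + rₐ)/2 = 4.4443e+11 m, vₐ = √(GM (2/rₐ − 1/a)) = √(8.302e+20 · (2/8.025e+11 − 1/4.4443e+11)) m/s ≈ 1.418e+04 m/s
(b) e = (rₐ − rₚ)/(rₐ + rₚ) = (8.025e+11 − 8.636e+10)/(8.025e+11 + 8.636e+10) ≈ 0.8057
(c) Conservation of angular momentum (rₚvₚ = rₐvₐ) gives vₚ/vₐ = rₐ/rₚ = 8.025e+11/8.636e+10 ≈ 9.292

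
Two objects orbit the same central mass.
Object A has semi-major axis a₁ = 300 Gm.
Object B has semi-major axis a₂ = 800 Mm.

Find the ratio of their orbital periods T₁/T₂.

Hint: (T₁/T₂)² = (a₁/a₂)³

Convert to SI: a₁ = 300 Gm = 3e+11 m; a₂ = 800 Mm = 8e+08 m.
From Kepler's third law, (T₁/T₂)² = (a₁/a₂)³, so T₁/T₂ = (a₁/a₂)^(3/2).
a₁/a₂ = 3e+11 / 8e+08 = 375.
T₁/T₂ = (375)^(3/2) ≈ 7262.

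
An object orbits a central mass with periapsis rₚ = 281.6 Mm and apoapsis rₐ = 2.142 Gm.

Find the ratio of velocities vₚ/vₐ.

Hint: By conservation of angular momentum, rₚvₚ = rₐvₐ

Convert to SI: rₚ = 281.6 Mm = 2.816e+08 m; rₐ = 2.142 Gm = 2.142e+09 m.
Conservation of angular momentum gives rₚvₚ = rₐvₐ, so vₚ/vₐ = rₐ/rₚ.
vₚ/vₐ = 2.142e+09 / 2.816e+08 ≈ 7.607.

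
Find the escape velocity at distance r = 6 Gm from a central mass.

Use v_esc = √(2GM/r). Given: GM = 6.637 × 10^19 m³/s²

Convert to SI: r = 6 Gm = 6e+09 m.
Escape velocity comes from setting total energy to zero: ½v² − GM/r = 0 ⇒ v_esc = √(2GM / r).
v_esc = √(2 · 6.637e+19 / 6e+09) m/s ≈ 1.487e+05 m/s = 148.7 km/s.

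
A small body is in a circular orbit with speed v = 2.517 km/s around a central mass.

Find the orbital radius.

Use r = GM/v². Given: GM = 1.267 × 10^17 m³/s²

Convert to SI: v = 2.517 km/s = 2517 m/s.
For a circular orbit, v² = GM / r, so r = GM / v².
r = 1.267e+17 / (2517)² m ≈ 2e+10 m = 20 Gm.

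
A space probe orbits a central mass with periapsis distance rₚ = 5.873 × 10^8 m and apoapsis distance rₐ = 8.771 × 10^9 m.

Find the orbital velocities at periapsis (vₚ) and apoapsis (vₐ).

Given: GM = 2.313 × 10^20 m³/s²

Use the vis-viva equation v² = GM(2/r − 1/a) with a = (rₚ + rₐ)/2 = (5.873e+08 + 8.771e+09)/2 = 4.67915e+09 m.
vₚ = √(GM · (2/rₚ − 1/a)) = √(2.313e+20 · (2/5.873e+08 − 1/4.67915e+09)) m/s ≈ 8.592e+05 m/s = 859.2 km/s.
vₐ = √(GM · (2/rₐ − 1/a)) = √(2.313e+20 · (2/8.771e+09 − 1/4.67915e+09)) m/s ≈ 5.753e+04 m/s = 57.53 km/s.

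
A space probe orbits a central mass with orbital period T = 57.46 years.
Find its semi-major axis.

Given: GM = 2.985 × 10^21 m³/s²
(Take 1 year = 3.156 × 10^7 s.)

Convert to SI: T = 57.46 years = 1.81344e+09 s.
Invert Kepler's third law: a = (GM · T² / (4π²))^(1/3).
Substituting T = 1.81344e+09 s and GM = 2.985e+21 m³/s²:
a = (2.985e+21 · (1.81344e+09)² / (4π²))^(1/3) m
a ≈ 6.288e+12 m = 6.288 Tm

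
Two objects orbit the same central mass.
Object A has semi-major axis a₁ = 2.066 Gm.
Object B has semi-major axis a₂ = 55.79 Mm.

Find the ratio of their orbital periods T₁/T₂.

Convert to SI: a₁ = 2.066 Gm = 2.066e+09 m; a₂ = 55.79 Mm = 5.579e+07 m.
From Kepler's third law, (T₁/T₂)² = (a₁/a₂)³, so T₁/T₂ = (a₁/a₂)^(3/2).
a₁/a₂ = 2.066e+09 / 5.579e+07 = 37.0317.
T₁/T₂ = (37.0317)^(3/2) ≈ 225.4.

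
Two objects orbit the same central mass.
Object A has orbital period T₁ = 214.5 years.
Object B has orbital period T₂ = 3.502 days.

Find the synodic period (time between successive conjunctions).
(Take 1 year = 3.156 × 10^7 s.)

Convert to SI: T₁ = 214.5 years = 6.76962e+09 s; T₂ = 3.502 days = 302573 s.
T_syn = |T₁ · T₂ / (T₁ − T₂)|.
T_syn = |6.76962e+09 · 302573 / (6.76962e+09 − 302573)| s ≈ 3.026e+05 s = 3.502 days.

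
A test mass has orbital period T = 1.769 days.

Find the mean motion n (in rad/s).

Convert to SI: T = 1.769 days = 152842 s.
n = 2π / T.
n = 2π / 152842 s ≈ 4.111e-05 rad/s.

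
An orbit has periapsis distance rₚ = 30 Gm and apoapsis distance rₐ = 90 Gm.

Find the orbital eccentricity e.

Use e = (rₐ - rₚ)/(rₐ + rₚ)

Convert to SI: rₚ = 30 Gm = 3e+10 m; rₐ = 90 Gm = 9e+10 m.
e = (rₐ − rₚ) / (rₐ + rₚ).
e = (9e+10 − 3e+10) / (9e+10 + 3e+10) = 6e+10 / 1.2e+11 ≈ 0.5.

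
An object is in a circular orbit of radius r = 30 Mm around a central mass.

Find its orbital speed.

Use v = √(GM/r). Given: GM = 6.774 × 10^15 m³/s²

Convert to SI: r = 30 Mm = 3e+07 m.
For a circular orbit, gravity supplies the centripetal force, so v = √(GM / r).
v = √(6.774e+15 / 3e+07) m/s ≈ 1.503e+04 m/s = 15.03 km/s.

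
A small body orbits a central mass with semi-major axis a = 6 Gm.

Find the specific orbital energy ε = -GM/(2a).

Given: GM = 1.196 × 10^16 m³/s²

Convert to SI: a = 6 Gm = 6e+09 m.
ε = −GM / (2a).
ε = −1.196e+16 / (2 · 6e+09) J/kg ≈ -9.967e+05 J/kg = -996.7 kJ/kg.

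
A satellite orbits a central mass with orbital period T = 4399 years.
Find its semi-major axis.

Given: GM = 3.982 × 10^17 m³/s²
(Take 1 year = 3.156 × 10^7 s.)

Convert to SI: T = 4399 years = 1.38832e+11 s.
Invert Kepler's third law: a = (GM · T² / (4π²))^(1/3).
Substituting T = 1.38832e+11 s and GM = 3.982e+17 m³/s²:
a = (3.982e+17 · (1.38832e+11)² / (4π²))^(1/3) m
a ≈ 5.793e+12 m = 5.793 Tm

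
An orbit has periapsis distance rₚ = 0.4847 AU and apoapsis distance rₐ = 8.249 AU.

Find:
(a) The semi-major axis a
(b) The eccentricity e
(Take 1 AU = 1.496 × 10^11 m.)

Convert to SI: rₚ = 0.4847 AU = 7.25111e+10 m; rₐ = 8.249 AU = 1.23405e+12 m.
(a) a = (rₚ + rₐ) / 2 = (7.25111e+10 + 1.23405e+12) / 2 ≈ 6.533e+11 m = 4.367 AU.
(b) e = (rₐ − rₚ) / (rₐ + rₚ) = (1.23405e+12 − 7.25111e+10) / (1.23405e+12 + 7.25111e+10) ≈ 0.889.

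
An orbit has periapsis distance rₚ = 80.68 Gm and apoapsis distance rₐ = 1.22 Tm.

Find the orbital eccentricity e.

Convert to SI: rₚ = 80.68 Gm = 8.068e+10 m; rₐ = 1.22 Tm = 1.22e+12 m.
e = (rₐ − rₚ) / (rₐ + rₚ).
e = (1.22e+12 − 8.068e+10) / (1.22e+12 + 8.068e+10) = 1.13932e+12 / 1.30068e+12 ≈ 0.8759.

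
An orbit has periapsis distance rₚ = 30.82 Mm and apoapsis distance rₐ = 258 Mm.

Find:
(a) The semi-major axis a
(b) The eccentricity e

Convert to SI: rₚ = 30.82 Mm = 3.082e+07 m; rₐ = 258 Mm = 2.58e+08 m.
(a) a = (rₚ + rₐ) / 2 = (3.082e+07 + 2.58e+08) / 2 ≈ 1.444e+08 m = 144.4 Mm.
(b) e = (rₐ − rₚ) / (rₐ + rₚ) = (2.58e+08 − 3.082e+07) / (2.58e+08 + 3.082e+07) ≈ 0.7866.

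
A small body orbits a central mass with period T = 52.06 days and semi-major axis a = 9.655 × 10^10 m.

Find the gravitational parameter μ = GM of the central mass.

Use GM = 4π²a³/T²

Convert to SI: T = 52.06 days = 4.49798e+06 s.
GM = 4π² · a³ / T².
GM = 4π² · (9.655e+10)³ / (4.49798e+06)² m³/s² ≈ 1.756e+21 m³/s² = 1.756 × 10^21 m³/s².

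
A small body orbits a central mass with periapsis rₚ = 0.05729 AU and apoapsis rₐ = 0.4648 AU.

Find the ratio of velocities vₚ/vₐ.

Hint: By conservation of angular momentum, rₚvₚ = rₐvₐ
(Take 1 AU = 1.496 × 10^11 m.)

Convert to SI: rₚ = 0.05729 AU = 8.57058e+09 m; rₐ = 0.4648 AU = 6.95341e+10 m.
Conservation of angular momentum gives rₚvₚ = rₐvₐ, so vₚ/vₐ = rₐ/rₚ.
vₚ/vₐ = 6.95341e+10 / 8.57058e+09 ≈ 8.113.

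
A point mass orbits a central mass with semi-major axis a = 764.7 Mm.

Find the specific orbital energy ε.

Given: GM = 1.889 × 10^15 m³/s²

Convert to SI: a = 764.7 Mm = 7.647e+08 m.
ε = −GM / (2a).
ε = −1.889e+15 / (2 · 7.647e+08) J/kg ≈ -1.235e+06 J/kg = -1.235 MJ/kg.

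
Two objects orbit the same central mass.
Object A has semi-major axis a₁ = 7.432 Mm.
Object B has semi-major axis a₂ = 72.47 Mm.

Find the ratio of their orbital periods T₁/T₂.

Convert to SI: a₁ = 7.432 Mm = 7.432e+06 m; a₂ = 72.47 Mm = 7.247e+07 m.
From Kepler's third law, (T₁/T₂)² = (a₁/a₂)³, so T₁/T₂ = (a₁/a₂)^(3/2).
a₁/a₂ = 7.432e+06 / 7.247e+07 = 0.102553.
T₁/T₂ = (0.102553)^(3/2) ≈ 0.03284.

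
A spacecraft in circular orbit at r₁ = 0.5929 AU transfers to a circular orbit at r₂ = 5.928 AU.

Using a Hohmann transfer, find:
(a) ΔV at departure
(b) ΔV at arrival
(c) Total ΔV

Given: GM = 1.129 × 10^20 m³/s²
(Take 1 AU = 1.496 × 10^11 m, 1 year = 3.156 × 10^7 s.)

Convert to SI: r₁ = 0.5929 AU = 8.86978e+10 m; r₂ = 5.928 AU = 8.86829e+11 m.
Transfer semi-major axis: a_t = (r₁ + r₂)/2 = (8.86978e+10 + 8.86829e+11)/2 = 4.87763e+11 m.
Circular speeds: v₁ = √(GM/r₁) = 35677.2 m/s, v₂ = √(GM/r₂) = 11283.1 m/s.
Transfer speeds (vis-viva v² = GM(2/r − 1/a_t)): v₁ᵗ = 48106.7 m/s, v₂ᵗ = 4811.48 m/s.
(a) ΔV₁ = |v₁ᵗ − v₁| ≈ 1.243e+04 m/s = 2.622 AU/year.
(b) ΔV₂ = |v₂ − v₂ᵗ| ≈ 6472 m/s = 1.365 AU/year.
(c) ΔV_total = ΔV₁ + ΔV₂ ≈ 1.89e+04 m/s = 3.987 AU/year.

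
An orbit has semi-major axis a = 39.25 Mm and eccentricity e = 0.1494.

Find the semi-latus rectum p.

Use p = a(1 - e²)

Convert to SI: a = 39.25 Mm = 3.925e+07 m.
p = a (1 − e²).
p = 3.925e+07 · (1 − (0.1494)²) = 3.925e+07 · 0.97768 ≈ 3.837e+07 m = 38.37 Mm.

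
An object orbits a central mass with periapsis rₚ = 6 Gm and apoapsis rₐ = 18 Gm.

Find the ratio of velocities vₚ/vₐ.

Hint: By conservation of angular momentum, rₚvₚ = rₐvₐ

Convert to SI: rₚ = 6 Gm = 6e+09 m; rₐ = 18 Gm = 1.8e+10 m.
Conservation of angular momentum gives rₚvₚ = rₐvₐ, so vₚ/vₐ = rₐ/rₚ.
vₚ/vₐ = 1.8e+10 / 6e+09 ≈ 3.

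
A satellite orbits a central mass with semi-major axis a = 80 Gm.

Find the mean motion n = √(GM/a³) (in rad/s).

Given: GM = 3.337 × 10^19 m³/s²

Convert to SI: a = 80 Gm = 8e+10 m.
n = √(GM / a³).
n = √(3.337e+19 / (8e+10)³) rad/s ≈ 2.553e-07 rad/s.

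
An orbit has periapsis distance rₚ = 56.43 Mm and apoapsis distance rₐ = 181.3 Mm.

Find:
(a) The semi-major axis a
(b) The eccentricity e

Convert to SI: rₚ = 56.43 Mm = 5.643e+07 m; rₐ = 181.3 Mm = 1.813e+08 m.
(a) a = (rₚ + rₐ) / 2 = (5.643e+07 + 1.813e+08) / 2 ≈ 1.189e+08 m = 118.9 Mm.
(b) e = (rₐ − rₚ) / (rₐ + rₚ) = (1.813e+08 − 5.643e+07) / (1.813e+08 + 5.643e+07) ≈ 0.5253.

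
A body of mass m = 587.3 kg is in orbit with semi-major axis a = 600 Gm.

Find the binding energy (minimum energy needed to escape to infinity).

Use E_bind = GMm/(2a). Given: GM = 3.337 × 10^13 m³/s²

Convert to SI: a = 600 Gm = 6e+11 m.
Total orbital energy is E = −GMm/(2a); binding energy is E_bind = −E = GMm/(2a).
E_bind = 3.337e+13 · 587.3 / (2 · 6e+11) J ≈ 1.633e+04 J = 16.33 kJ.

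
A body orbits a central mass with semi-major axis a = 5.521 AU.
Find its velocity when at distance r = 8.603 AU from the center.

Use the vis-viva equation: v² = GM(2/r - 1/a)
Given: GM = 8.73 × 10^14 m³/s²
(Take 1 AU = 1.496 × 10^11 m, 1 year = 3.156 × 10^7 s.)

Convert to SI: a = 5.521 AU = 8.25942e+11 m; r = 8.603 AU = 1.28701e+12 m.
Vis-viva: v = √(GM · (2/r − 1/a)).
2/r − 1/a = 2/1.28701e+12 − 1/8.25942e+11 = 3.43252e-13 m⁻¹.
v = √(8.73e+14 · 3.43252e-13) m/s ≈ 17.31 m/s = 0.003652 AU/year.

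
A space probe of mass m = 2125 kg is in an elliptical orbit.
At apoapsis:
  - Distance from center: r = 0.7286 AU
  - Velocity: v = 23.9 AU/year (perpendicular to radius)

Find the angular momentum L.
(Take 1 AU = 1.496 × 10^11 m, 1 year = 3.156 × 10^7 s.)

Convert to SI: r = 0.7286 AU = 1.08999e+11 m; v = 23.9 AU/year = 113290 m/s.
Since v is perpendicular to r, L = m · v · r.
L = 2125 · 113290 · 1.08999e+11 kg·m²/s ≈ 2.624e+19 kg·m²/s.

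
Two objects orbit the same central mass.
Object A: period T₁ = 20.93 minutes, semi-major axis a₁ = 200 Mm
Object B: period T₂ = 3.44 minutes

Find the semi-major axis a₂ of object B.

Convert to SI: T₁ = 20.93 minutes = 1255.8 s; a₁ = 200 Mm = 2e+08 m; T₂ = 3.44 minutes = 206.4 s.
Kepler's third law: (T₁/T₂)² = (a₁/a₂)³ ⇒ a₂ = a₁ · (T₂/T₁)^(2/3).
T₂/T₁ = 206.4 / 1255.8 = 0.164357.
a₂ = 2e+08 · (0.164357)^(2/3) m ≈ 6.001e+07 m = 60.01 Mm.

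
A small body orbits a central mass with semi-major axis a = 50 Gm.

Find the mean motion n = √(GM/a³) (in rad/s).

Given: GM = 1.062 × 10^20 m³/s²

Convert to SI: a = 50 Gm = 5e+10 m.
n = √(GM / a³).
n = √(1.062e+20 / (5e+10)³) rad/s ≈ 9.217e-07 rad/s.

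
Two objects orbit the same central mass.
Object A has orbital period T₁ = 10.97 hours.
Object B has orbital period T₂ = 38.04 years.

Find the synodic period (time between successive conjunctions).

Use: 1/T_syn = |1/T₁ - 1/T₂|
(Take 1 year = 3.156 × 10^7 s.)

Convert to SI: T₁ = 10.97 hours = 39492 s; T₂ = 38.04 years = 1.20054e+09 s.
T_syn = |T₁ · T₂ / (T₁ − T₂)|.
T_syn = |39492 · 1.20054e+09 / (39492 − 1.20054e+09)| s ≈ 3.949e+04 s = 10.97 hours.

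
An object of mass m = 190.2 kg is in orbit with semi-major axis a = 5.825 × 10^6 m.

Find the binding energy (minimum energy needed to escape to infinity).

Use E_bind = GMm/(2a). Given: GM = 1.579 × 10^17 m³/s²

Total orbital energy is E = −GMm/(2a); binding energy is E_bind = −E = GMm/(2a).
E_bind = 1.579e+17 · 190.2 / (2 · 5.825e+06) J ≈ 2.578e+12 J = 2.578 TJ.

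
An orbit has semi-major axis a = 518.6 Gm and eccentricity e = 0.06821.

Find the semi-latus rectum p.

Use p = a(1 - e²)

Convert to SI: a = 518.6 Gm = 5.186e+11 m.
p = a (1 − e²).
p = 5.186e+11 · (1 − (0.06821)²) = 5.186e+11 · 0.995347 ≈ 5.162e+11 m = 516.2 Gm.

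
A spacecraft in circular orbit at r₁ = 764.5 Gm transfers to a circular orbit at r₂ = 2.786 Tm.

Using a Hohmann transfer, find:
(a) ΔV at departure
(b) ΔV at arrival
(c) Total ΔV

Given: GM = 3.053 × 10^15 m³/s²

Convert to SI: r₁ = 764.5 Gm = 7.645e+11 m; r₂ = 2.786 Tm = 2.786e+12 m.
Transfer semi-major axis: a_t = (r₁ + r₂)/2 = (7.645e+11 + 2.786e+12)/2 = 1.77525e+12 m.
Circular speeds: v₁ = √(GM/r₁) = 63.1938 m/s, v₂ = √(GM/r₂) = 33.1034 m/s.
Transfer speeds (vis-viva v² = GM(2/r − 1/a_t)): v₁ᵗ = 79.1654 m/s, v₂ᵗ = 21.7236 m/s.
(a) ΔV₁ = |v₁ᵗ − v₁| ≈ 15.97 m/s = 15.97 m/s.
(b) ΔV₂ = |v₂ − v₂ᵗ| ≈ 11.38 m/s = 11.38 m/s.
(c) ΔV_total = ΔV₁ + ΔV₂ ≈ 27.35 m/s = 27.35 m/s.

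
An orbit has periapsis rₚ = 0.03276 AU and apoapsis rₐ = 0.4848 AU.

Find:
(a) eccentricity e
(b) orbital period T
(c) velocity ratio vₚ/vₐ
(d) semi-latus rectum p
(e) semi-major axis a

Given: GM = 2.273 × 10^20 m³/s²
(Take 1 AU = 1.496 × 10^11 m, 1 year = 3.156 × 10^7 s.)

Convert to SI: rₚ = 0.03276 AU = 4.9009e+09 m; rₐ = 0.4848 AU = 7.25261e+10 m.
(a) e = (rₐ − rₚ)/(rₐ + rₚ) = (7.25261e+10 − 4.9009e+09)/(7.25261e+10 + 4.9009e+09) ≈ 0.8734
(b) With a = (rₚ + rₐ)/2 = 3.87135e+10 m, T = 2π √(a³/GM) = 2π √((3.87135e+10)³/2.273e+20) s ≈ 3.174e+06 s
(c) Conservation of angular momentum (rₚvₚ = rₐvₐ) gives vₚ/vₐ = rₐ/rₚ = 7.25261e+10/4.9009e+09 ≈ 14.8
(d) From a = (rₚ + rₐ)/2 = 3.87135e+10 m and e = (rₐ − rₚ)/(rₐ + rₚ) = 0.873406, p = a(1 − e²) = 3.87135e+10 · (1 − (0.873406)²) ≈ 9.181e+09 m
(e) a = (rₚ + rₐ)/2 = (4.9009e+09 + 7.25261e+10)/2 ≈ 3.871e+10 m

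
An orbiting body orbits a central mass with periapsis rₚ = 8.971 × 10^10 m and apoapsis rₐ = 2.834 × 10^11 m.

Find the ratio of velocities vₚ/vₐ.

Conservation of angular momentum gives rₚvₚ = rₐvₐ, so vₚ/vₐ = rₐ/rₚ.
vₚ/vₐ = 2.834e+11 / 8.971e+10 ≈ 3.159.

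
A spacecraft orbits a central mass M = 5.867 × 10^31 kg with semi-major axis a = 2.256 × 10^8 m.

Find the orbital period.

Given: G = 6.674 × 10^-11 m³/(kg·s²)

GM = G · M = 6.674e-11 · 5.867e+31 = 3.91564e+21 m³/s².
Kepler's third law: T = 2π √(a³ / GM).
Substituting a = 2.256e+08 m and GM = 3.91564e+21 m³/s²:
T = 2π √((2.256e+08)³ / 3.91564e+21) s
T ≈ 340.2 s = 5.671 minutes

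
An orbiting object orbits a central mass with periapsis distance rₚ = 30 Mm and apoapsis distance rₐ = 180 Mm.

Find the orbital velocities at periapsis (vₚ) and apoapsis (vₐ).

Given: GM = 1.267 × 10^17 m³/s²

Convert to SI: rₚ = 30 Mm = 3e+07 m; rₐ = 180 Mm = 1.8e+08 m.
Use the vis-viva equation v² = GM(2/r − 1/a) with a = (rₚ + rₐ)/2 = (3e+07 + 1.8e+08)/2 = 1.05e+08 m.
vₚ = √(GM · (2/rₚ − 1/a)) = √(1.267e+17 · (2/3e+07 − 1/1.05e+08)) m/s ≈ 8.509e+04 m/s = 85.09 km/s.
vₐ = √(GM · (2/rₐ − 1/a)) = √(1.267e+17 · (2/1.8e+08 − 1/1.05e+08)) m/s ≈ 1.418e+04 m/s = 14.18 km/s.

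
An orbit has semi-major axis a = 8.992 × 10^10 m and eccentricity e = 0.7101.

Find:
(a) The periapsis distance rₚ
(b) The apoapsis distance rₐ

(a) rₚ = a(1 − e) = 8.992e+10 · (1 − 0.7101) = 8.992e+10 · 0.2899 ≈ 2.607e+10 m = 2.607 × 10^10 m.
(b) rₐ = a(1 + e) = 8.992e+10 · (1 + 0.7101) = 8.992e+10 · 1.7101 ≈ 1.538e+11 m = 1.538 × 10^11 m.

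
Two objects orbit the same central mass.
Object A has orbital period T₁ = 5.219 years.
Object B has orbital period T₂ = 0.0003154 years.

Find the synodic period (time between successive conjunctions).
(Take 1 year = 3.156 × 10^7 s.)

Convert to SI: T₁ = 5.219 years = 1.64712e+08 s; T₂ = 0.0003154 years = 9954.02 s.
T_syn = |T₁ · T₂ / (T₁ − T₂)|.
T_syn = |1.64712e+08 · 9954.02 / (1.64712e+08 − 9954.02)| s ≈ 9955 s = 0.0003154 years.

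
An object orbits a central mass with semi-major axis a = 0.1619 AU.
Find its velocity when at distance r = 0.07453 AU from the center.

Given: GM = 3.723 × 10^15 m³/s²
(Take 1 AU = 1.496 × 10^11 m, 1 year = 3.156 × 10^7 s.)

Convert to SI: a = 0.1619 AU = 2.42202e+10 m; r = 0.07453 AU = 1.11497e+10 m.
Vis-viva: v = √(GM · (2/r − 1/a)).
2/r − 1/a = 2/1.11497e+10 − 1/2.42202e+10 = 1.38089e-10 m⁻¹.
v = √(3.723e+15 · 1.38089e-10) m/s ≈ 717 m/s = 0.1513 AU/year.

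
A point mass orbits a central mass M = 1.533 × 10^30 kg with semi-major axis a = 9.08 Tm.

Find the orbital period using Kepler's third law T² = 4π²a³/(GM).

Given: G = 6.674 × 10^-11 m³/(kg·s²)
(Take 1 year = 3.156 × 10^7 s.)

Convert to SI: a = 9.08 Tm = 9.08e+12 m.
GM = G · M = 6.674e-11 · 1.533e+30 = 1.02312e+20 m³/s².
Kepler's third law: T = 2π √(a³ / GM).
Substituting a = 9.08e+12 m and GM = 1.02312e+20 m³/s²:
T = 2π √((9.08e+12)³ / 1.02312e+20) s
T ≈ 1.7e+10 s = 538.5 years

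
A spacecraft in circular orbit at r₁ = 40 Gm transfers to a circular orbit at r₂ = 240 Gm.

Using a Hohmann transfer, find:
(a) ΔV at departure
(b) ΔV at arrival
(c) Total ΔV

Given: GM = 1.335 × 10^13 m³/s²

Convert to SI: r₁ = 40 Gm = 4e+10 m; r₂ = 240 Gm = 2.4e+11 m.
Transfer semi-major axis: a_t = (r₁ + r₂)/2 = (4e+10 + 2.4e+11)/2 = 1.4e+11 m.
Circular speeds: v₁ = √(GM/r₁) = 18.2688 m/s, v₂ = √(GM/r₂) = 7.45822 m/s.
Transfer speeds (vis-viva v² = GM(2/r − 1/a_t)): v₁ᵗ = 23.9195 m/s, v₂ᵗ = 3.98658 m/s.
(a) ΔV₁ = |v₁ᵗ − v₁| ≈ 5.651 m/s = 5.651 m/s.
(b) ΔV₂ = |v₂ − v₂ᵗ| ≈ 3.472 m/s = 3.472 m/s.
(c) ΔV_total = ΔV₁ + ΔV₂ ≈ 9.122 m/s = 9.122 m/s.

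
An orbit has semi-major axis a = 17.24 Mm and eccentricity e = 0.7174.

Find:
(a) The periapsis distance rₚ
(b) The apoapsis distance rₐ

Convert to SI: a = 17.24 Mm = 1.724e+07 m.
(a) rₚ = a(1 − e) = 1.724e+07 · (1 − 0.7174) = 1.724e+07 · 0.2826 ≈ 4.872e+06 m = 4.872 Mm.
(b) rₐ = a(1 + e) = 1.724e+07 · (1 + 0.7174) = 1.724e+07 · 1.7174 ≈ 2.961e+07 m = 29.61 Mm.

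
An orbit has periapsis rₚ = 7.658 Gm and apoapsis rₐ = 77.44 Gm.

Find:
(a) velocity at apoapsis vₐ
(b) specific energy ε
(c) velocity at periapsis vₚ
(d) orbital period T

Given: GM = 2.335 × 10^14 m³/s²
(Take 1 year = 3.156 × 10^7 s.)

Convert to SI: rₚ = 7.658 Gm = 7.658e+09 m; rₐ = 77.44 Gm = 7.744e+10 m.
(a) With a = (rₚ + rₐ)/2 = 4.2549e+10 m, vₐ = √(GM (2/rₐ − 1/a)) = √(2.335e+14 · (2/7.744e+10 − 1/4.2549e+10)) m/s ≈ 23.3 m/s
(b) With a = (rₚ + rₐ)/2 = 4.2549e+10 m, ε = −GM/(2a) = −2.335e+14/(2 · 4.2549e+10) J/kg ≈ -2744 J/kg
(c) With a = (rₚ + rₐ)/2 = 4.2549e+10 m, vₚ = √(GM (2/rₚ − 1/a)) = √(2.335e+14 · (2/7.658e+09 − 1/4.2549e+10)) m/s ≈ 235.6 m/s
(d) With a = (rₚ + rₐ)/2 = 4.2549e+10 m, T = 2π √(a³/GM) = 2π √((4.2549e+10)³/2.335e+14) s ≈ 3.609e+09 s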